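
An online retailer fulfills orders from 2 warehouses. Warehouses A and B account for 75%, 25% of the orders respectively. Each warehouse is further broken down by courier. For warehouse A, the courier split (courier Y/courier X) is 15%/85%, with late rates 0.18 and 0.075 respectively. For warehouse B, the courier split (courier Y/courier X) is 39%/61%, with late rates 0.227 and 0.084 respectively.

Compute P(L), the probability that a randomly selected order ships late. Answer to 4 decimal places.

0.1030

P(L|A) = 0.15·0.18 + 0.85·0.075 = 0.027 + 0.06375 = 0.09075
P(L|B) = 0.39·0.227 + 0.61·0.084 = 0.08853 + 0.05124 = 0.13977
Then overall,
P(L) = 0.75·0.09075 + 0.25·0.13977
      = 0.0680625 + 0.0349425 = 0.103005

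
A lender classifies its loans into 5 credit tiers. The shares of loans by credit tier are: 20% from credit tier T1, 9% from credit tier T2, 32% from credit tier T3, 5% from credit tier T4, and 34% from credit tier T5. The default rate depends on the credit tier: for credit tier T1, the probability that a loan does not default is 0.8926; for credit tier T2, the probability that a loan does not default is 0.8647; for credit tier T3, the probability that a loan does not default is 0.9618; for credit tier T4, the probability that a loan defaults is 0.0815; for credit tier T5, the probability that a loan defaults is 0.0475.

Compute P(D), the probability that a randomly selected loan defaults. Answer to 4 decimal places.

P(D|T1) = 1 − 0.8926 = 0.1074.
P(D|T2) = 1 − 0.8647 = 0.1353.
P(D|T3) = 1 − 0.9618 = 0.0382.
Summing over the partition,
P(D) = P(D|T1)·P(T1) + P(D|T2)·P(T2) + P(D|T3)·P(T3) + P(D|T4)·P(T4) + P(D|T5)·P(T5)
      = 0.1074·0.2 + 0.1353·0.09 + 0.0382·0.32 + 0.0815·0.05 + 0.0475·0.34
      = 0.02148 + 0.012177 + 0.012224 + 0.004075 + 0.01615 = 0.066106

P(D) ≈ 0.0661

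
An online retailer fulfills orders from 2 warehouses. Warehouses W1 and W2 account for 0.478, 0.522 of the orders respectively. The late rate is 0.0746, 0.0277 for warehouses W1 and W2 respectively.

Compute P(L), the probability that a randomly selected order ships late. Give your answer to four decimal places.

P(L) ≈ 0.0501

By the law of total probability,
P(L) = P(L|W1)·P(W1) + P(L|W2)·P(W2)
      = 0.0746·0.478 + 0.0277·0.522
      = 0.0356588 + 0.0144594 = 0.0501182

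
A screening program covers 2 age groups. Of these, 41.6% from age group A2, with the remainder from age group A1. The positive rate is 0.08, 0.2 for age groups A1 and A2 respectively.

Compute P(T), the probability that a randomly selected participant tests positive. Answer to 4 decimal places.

P(A1) = 1 − (0.416) = 0.584.
P(T) = P(T|A1)·P(A1) + P(T|A2)·P(A2)
      = 0.08·0.584 + 0.2·0.416
      = 0.04672 + 0.0832 = 0.12992

P(T) ≈ 0.1299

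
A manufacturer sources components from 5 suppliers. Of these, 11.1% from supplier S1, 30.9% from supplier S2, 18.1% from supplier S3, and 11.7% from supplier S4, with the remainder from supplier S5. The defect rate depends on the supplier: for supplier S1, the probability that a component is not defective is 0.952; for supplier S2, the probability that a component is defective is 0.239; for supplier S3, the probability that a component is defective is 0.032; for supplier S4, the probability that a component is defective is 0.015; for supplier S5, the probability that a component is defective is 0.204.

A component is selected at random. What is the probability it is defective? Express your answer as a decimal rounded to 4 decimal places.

P(S5) = 1 − (0.111 + 0.309 + 0.181 + 0.117) = 0.282.
P(D|S1) = 1 − 0.952 = 0.048.
Using total probability over the partition,
P(D) = P(D|S1)·P(S1) + P(D|S2)·P(S2) + P(D|S3)·P(S3) + P(D|S4)·P(S4) + P(D|S5)·P(S5)
      = 0.048·0.111 + 0.239·0.309 + 0.032·0.181 + 0.015·0.117 + 0.204·0.282
      = 0.005328 + 0.073851 + 0.005792 + 0.001755 + 0.057528 = 0.144254

P(D) ≈ 0.1443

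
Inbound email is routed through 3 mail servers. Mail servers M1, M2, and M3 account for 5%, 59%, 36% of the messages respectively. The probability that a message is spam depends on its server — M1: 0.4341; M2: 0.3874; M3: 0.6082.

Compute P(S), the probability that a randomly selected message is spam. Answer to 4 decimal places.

P(S) = P(S|M1)·P(M1) + P(S|M2)·P(M2) + P(S|M3)·P(M3)
      = 0.4341·0.05 + 0.3874·0.59 + 0.6082·0.36
      = 0.021705 + 0.228566 + 0.218952 = 0.469223

0.4692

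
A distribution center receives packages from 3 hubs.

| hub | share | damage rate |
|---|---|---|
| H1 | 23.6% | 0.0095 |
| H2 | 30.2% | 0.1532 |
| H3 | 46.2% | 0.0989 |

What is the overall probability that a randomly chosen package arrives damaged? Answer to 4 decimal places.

P(D) ≈ 0.0942

P(D) = P(D|H1)·P(H1) + P(D|H2)·P(H2) + P(D|H3)·P(H3)
      = 0.0095·0.236 + 0.1532·0.302 + 0.0989·0.462
      = 0.002242 + 0.0462664 + 0.0456918 = 0.0942002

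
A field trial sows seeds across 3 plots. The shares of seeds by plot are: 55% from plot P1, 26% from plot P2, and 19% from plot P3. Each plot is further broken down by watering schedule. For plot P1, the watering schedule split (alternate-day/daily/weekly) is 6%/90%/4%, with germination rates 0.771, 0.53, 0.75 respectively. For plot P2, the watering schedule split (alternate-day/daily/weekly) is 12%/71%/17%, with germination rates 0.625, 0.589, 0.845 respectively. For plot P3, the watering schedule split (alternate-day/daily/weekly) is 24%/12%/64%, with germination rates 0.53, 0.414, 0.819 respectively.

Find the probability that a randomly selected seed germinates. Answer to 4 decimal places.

P(G) ≈ 0.6031

P(G|P1) = 0.06·0.771 + 0.9·0.53 + 0.04·0.75 = 0.04626 + 0.477 + 0.03 = 0.55326
P(G|P2) = 0.12·0.625 + 0.71·0.589 + 0.17·0.845 = 0.075 + 0.41819 + 0.14365 = 0.63684
P(G|P3) = 0.24·0.53 + 0.12·0.414 + 0.64·0.819 = 0.1272 + 0.04968 + 0.52416 = 0.70104
Then overall,
P(G) = 0.55·0.55326 + 0.26·0.63684 + 0.19·0.70104
      = 0.304293 + 0.1655784 + 0.1331976 = 0.603069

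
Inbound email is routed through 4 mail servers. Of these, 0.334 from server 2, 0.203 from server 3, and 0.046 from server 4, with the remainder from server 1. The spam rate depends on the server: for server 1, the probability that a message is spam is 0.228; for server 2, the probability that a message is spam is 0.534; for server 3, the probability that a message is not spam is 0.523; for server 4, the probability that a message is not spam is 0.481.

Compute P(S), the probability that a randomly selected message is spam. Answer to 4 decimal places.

P(S) ≈ 0.3941

P(1) = 1 − (0.334 + 0.203 + 0.046) = 0.417.
P(S|3) = 1 − 0.523 = 0.477.
P(S|4) = 1 − 0.481 = 0.519.
Using total probability over the partition,
P(S) = P(S|1)·P(1) + P(S|2)·P(2) + P(S|3)·P(3) + P(S|4)·P(4)
      = 0.228·0.417 + 0.534·0.334 + 0.477·0.203 + 0.519·0.046
      = 0.095076 + 0.178356 + 0.096831 + 0.023874 = 0.394137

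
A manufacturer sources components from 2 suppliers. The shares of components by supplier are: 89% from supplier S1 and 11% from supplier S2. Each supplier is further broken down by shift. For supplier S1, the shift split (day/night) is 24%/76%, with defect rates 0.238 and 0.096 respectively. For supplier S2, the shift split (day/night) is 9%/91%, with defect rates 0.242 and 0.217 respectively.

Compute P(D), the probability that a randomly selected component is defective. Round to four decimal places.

P(D) ≈ 0.1399

P(D|S1) = 0.24·0.238 + 0.76·0.096 = 0.05712 + 0.07296 = 0.13008
P(D|S2) = 0.09·0.242 + 0.91·0.217 = 0.02178 + 0.19747 = 0.21925
By total probability over the outer partition,
P(D) = 0.89·0.13008 + 0.11·0.21925
      = 0.1157712 + 0.0241175 = 0.1398887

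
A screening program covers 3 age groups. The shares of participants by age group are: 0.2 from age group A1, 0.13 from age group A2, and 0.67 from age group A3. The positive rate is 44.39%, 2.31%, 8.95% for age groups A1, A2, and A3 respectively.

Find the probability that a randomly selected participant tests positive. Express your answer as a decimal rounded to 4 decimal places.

0.1517

By the law of total probability,
P(T) = P(T|A1)·P(A1) + P(T|A2)·P(A2) + P(T|A3)·P(A3)
      = 0.4439·0.2 + 0.0231·0.13 + 0.0895·0.67
      = 0.08878 + 0.003003 + 0.059965 = 0.151748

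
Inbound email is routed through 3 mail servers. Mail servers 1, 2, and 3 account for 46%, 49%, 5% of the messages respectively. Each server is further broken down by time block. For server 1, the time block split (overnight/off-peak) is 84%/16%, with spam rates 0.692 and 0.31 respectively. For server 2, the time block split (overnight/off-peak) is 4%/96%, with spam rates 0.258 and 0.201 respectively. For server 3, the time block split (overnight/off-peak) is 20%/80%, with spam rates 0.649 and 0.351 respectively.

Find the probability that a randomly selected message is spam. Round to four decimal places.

P(S|1) = 0.84·0.692 + 0.16·0.31 = 0.58128 + 0.0496 = 0.63088
P(S|2) = 0.04·0.258 + 0.96·0.201 = 0.01032 + 0.19296 = 0.20328
P(S|3) = 0.2·0.649 + 0.8·0.351 = 0.1298 + 0.2808 = 0.4106
Then overall,
P(S) = 0.46·0.63088 + 0.49·0.20328 + 0.05·0.4106
      = 0.2902048 + 0.0996072 + 0.02053 = 0.410342

0.4103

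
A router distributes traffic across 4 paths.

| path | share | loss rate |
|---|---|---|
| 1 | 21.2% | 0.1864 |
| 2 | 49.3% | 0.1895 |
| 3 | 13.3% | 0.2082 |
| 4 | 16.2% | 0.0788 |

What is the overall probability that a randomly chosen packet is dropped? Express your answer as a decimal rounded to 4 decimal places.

P(L) ≈ 0.1734

Summing over the partition,
P(L) = P(L|1)·P(1) + P(L|2)·P(2) + P(L|3)·P(3) + P(L|4)·P(4)
      = 0.1864·0.212 + 0.1895·0.493 + 0.2082·0.133 + 0.0788·0.162
      = 0.0395168 + 0.0934235 + 0.0276906 + 0.0127656 = 0.1733965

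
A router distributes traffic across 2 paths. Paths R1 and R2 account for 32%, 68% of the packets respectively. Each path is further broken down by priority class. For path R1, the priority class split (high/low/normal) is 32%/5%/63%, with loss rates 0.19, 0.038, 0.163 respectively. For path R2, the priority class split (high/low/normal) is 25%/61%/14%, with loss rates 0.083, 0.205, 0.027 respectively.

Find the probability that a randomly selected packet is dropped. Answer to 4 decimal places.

P(L) ≈ 0.1546

P(L|R1) = 0.32·0.19 + 0.05·0.038 + 0.63·0.163 = 0.0608 + 0.0019 + 0.10269 = 0.16539
P(L|R2) = 0.25·0.083 + 0.61·0.205 + 0.14·0.027 = 0.02075 + 0.12505 + 0.00378 = 0.14958
By total probability over the outer partition,
P(L) = 0.32·0.16539 + 0.68·0.14958
      = 0.0529248 + 0.1017144 = 0.1546392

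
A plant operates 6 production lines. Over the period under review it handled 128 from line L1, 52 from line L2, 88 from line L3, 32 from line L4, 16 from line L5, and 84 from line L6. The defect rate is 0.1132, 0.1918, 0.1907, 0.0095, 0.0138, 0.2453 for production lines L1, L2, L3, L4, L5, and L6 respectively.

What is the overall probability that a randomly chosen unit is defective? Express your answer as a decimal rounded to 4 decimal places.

Total: 128 + 52 + 88 + 32 + 16 + 84 = 400.
P(L1) = 128/400 = 0.32. P(L2) = 52/400 = 0.13. P(L3) = 88/400 = 0.22. P(L4) = 32/400 = 0.08. P(L5) = 16/400 = 0.04. P(L6) = 84/400 = 0.21.
P(D) = P(D|L1)·P(L1) + P(D|L2)·P(L2) + P(D|L3)·P(L3) + P(D|L4)·P(L4) + P(D|L5)·P(L5) + P(D|L6)·P(L6)
      = 0.1132·0.32 + 0.1918·0.13 + 0.1907·0.22 + 0.0095·0.08 + 0.0138·0.04 + 0.2453·0.21
      = 0.036224 + 0.024934 + 0.041954 + 0.00076 + 0.000552 + 0.051513 = 0.155937

0.1559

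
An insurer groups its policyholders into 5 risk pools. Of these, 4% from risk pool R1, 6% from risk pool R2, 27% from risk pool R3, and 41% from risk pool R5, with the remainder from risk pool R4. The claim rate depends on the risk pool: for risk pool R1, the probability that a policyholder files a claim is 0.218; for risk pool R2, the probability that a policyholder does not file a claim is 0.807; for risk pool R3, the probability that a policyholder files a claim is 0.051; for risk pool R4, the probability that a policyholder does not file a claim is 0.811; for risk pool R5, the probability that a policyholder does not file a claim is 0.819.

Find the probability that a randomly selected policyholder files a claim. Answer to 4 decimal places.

P(C) ≈ 0.1499

P(R4) = 1 − (0.04 + 0.06 + 0.27 + 0.41) = 0.22.
P(C|R2) = 1 − 0.807 = 0.193.
P(C|R4) = 1 − 0.811 = 0.189.
P(C|R5) = 1 − 0.819 = 0.181.
By the law of total probability,
P(C) = P(C|R1)·P(R1) + P(C|R2)·P(R2) + P(C|R3)·P(R3) + P(C|R4)·P(R4) + P(C|R5)·P(R5)
      = 0.218·0.04 + 0.193·0.06 + 0.051·0.27 + 0.189·0.22 + 0.181·0.41
      = 0.00872 + 0.01158 + 0.01377 + 0.04158 + 0.07421 = 0.14986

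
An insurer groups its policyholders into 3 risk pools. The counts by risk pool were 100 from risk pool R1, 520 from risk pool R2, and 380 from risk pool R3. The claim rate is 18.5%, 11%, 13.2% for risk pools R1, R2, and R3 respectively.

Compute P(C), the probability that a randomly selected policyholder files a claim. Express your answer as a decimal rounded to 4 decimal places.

Total: 100 + 520 + 380 = 1000.
P(R1) = 100/1000 = 0.1. P(R2) = 520/1000 = 0.52. P(R3) = 380/1000 = 0.38.
P(C) = P(C|R1)·P(R1) + P(C|R2)·P(R2) + P(C|R3)·P(R3)
      = 0.185·0.1 + 0.11·0.52 + 0.132·0.38
      = 0.0185 + 0.0572 + 0.05016 = 0.12586

0.1259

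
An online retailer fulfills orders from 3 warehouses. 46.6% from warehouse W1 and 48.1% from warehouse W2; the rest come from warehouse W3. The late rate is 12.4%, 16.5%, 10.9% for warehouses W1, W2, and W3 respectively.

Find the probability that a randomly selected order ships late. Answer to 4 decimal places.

P(W3) = 1 − (0.466 + 0.481) = 0.053.
P(L) = P(L|W1)·P(W1) + P(L|W2)·P(W2) + P(L|W3)·P(W3)
      = 0.124·0.466 + 0.165·0.481 + 0.109·0.053
      = 0.057784 + 0.079365 + 0.005777 = 0.142926

P(L) ≈ 0.1429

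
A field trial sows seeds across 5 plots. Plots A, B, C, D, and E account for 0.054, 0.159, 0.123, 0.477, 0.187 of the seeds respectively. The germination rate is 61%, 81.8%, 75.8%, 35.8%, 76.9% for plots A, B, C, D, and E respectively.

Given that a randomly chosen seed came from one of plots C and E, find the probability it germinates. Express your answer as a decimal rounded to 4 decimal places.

0.7646

Let S = {C, E}.
P(S) = 0.123 + 0.187 = 0.31.
P(G ∩ S) = 0.758·0.123 + 0.769·0.187 = 0.093234 + 0.143803 = 0.237037.
P(G | S) = 0.237037 / 0.31 = 0.764635…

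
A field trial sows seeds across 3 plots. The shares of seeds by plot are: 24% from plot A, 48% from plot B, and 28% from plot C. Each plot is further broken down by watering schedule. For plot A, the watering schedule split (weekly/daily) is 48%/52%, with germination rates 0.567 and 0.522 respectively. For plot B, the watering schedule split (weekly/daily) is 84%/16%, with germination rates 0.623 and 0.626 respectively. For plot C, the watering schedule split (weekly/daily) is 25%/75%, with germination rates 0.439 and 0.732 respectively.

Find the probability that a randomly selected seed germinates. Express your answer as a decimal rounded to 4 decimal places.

P(G) ≈ 0.6142

P(G|A) = 0.48·0.567 + 0.52·0.522 = 0.27216 + 0.27144 = 0.5436
P(G|B) = 0.84·0.623 + 0.16·0.626 = 0.52332 + 0.10016 = 0.62348
P(G|C) = 0.25·0.439 + 0.75·0.732 = 0.10975 + 0.549 = 0.65875
By total probability over the outer partition,
P(G) = 0.24·0.5436 + 0.48·0.62348 + 0.28·0.65875
      = 0.130464 + 0.2992704 + 0.18445 = 0.6141844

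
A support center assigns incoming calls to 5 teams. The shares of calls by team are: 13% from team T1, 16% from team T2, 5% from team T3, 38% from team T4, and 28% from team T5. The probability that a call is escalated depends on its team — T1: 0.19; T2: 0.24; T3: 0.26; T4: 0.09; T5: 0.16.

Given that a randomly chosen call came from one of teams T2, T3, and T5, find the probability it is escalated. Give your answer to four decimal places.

0.1963

Let S = {T2, T3, T5}.
P(S) = 0.16 + 0.05 + 0.28 = 0.49.
P(E ∩ S) = 0.24·0.16 + 0.26·0.05 + 0.16·0.28 = 0.0384 + 0.013 + 0.0448 = 0.0962.
P(E | S) = 0.0962 / 0.49 = 0.196327…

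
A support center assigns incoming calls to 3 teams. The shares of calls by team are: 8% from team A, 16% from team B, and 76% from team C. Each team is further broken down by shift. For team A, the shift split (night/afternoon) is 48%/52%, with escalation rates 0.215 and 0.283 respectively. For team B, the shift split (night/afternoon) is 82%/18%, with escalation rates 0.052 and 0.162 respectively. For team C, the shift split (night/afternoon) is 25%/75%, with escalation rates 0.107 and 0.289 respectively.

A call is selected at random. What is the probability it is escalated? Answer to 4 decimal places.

P(E|A) = 0.48·0.215 + 0.52·0.283 = 0.1032 + 0.14716 = 0.25036
P(E|B) = 0.82·0.052 + 0.18·0.162 = 0.04264 + 0.02916 = 0.0718
P(E|C) = 0.25·0.107 + 0.75·0.289 = 0.02675 + 0.21675 = 0.2435
Then overall,
P(E) = 0.08·0.25036 + 0.16·0.0718 + 0.76·0.2435
      = 0.0200288 + 0.011488 + 0.18506 = 0.2165768

P(E) ≈ 0.2166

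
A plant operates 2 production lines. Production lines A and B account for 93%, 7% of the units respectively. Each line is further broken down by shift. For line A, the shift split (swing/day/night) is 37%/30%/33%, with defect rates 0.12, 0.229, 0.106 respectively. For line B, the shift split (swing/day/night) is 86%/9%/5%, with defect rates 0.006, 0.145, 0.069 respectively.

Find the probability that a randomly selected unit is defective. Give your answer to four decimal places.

0.1392

P(D|A) = 0.37·0.12 + 0.3·0.229 + 0.33·0.106 = 0.0444 + 0.0687 + 0.03498 = 0.14808
P(D|B) = 0.86·0.006 + 0.09·0.145 + 0.05·0.069 = 0.00516 + 0.01305 + 0.00345 = 0.02166
Then overall,
P(D) = 0.93·0.14808 + 0.07·0.02166
      = 0.1377144 + 0.0015162 = 0.1392306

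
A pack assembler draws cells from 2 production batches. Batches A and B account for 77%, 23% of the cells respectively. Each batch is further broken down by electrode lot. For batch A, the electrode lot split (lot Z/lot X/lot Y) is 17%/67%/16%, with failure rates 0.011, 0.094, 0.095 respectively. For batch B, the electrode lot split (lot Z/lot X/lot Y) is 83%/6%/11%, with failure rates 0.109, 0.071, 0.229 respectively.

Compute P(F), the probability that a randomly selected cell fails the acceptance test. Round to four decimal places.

P(F|A) = 0.17·0.011 + 0.67·0.094 + 0.16·0.095 = 0.00187 + 0.06298 + 0.0152 = 0.08005
P(F|B) = 0.83·0.109 + 0.06·0.071 + 0.11·0.229 = 0.09047 + 0.00426 + 0.02519 = 0.11992
By total probability over the outer partition,
P(F) = 0.77·0.08005 + 0.23·0.11992
      = 0.0616385 + 0.0275816 = 0.0892201

P(F) ≈ 0.0892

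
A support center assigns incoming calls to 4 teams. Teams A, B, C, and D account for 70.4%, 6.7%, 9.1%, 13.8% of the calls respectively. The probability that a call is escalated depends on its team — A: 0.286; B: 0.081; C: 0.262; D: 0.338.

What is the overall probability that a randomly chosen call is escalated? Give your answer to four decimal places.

P(E) ≈ 0.2773

Summing over the partition,
P(E) = P(E|A)·P(A) + P(E|B)·P(B) + P(E|C)·P(C) + P(E|D)·P(D)
      = 0.286·0.704 + 0.081·0.067 + 0.262·0.091 + 0.338·0.138
      = 0.201344 + 0.005427 + 0.023842 + 0.046644 = 0.277257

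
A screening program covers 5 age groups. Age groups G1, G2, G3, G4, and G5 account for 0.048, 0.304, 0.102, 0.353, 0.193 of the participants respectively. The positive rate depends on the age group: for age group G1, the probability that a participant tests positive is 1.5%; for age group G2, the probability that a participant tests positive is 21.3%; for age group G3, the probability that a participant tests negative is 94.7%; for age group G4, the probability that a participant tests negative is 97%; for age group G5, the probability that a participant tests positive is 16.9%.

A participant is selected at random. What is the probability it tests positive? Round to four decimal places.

P(T) ≈ 0.1141

P(T|G3) = 1 − 0.947 = 0.053.
P(T|G4) = 1 − 0.97 = 0.03.
By the law of total probability,
P(T) = P(T|G1)·P(G1) + P(T|G2)·P(G2) + P(T|G3)·P(G3) + P(T|G4)·P(G4) + P(T|G5)·P(G5)
      = 0.015·0.048 + 0.213·0.304 + 0.053·0.102 + 0.03·0.353 + 0.169·0.193
      = 0.00072 + 0.064752 + 0.005406 + 0.01059 + 0.032617 = 0.114085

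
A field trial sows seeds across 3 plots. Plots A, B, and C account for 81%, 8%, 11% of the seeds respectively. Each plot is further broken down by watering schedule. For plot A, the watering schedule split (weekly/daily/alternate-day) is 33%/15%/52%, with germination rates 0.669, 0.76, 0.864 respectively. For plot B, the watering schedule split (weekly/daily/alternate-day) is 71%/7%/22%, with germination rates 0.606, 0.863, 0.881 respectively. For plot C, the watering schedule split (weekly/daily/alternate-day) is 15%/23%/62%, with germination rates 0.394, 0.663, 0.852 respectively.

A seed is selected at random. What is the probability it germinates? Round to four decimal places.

P(G|A) = 0.33·0.669 + 0.15·0.76 + 0.52·0.864 = 0.22077 + 0.114 + 0.44928 = 0.78405
P(G|B) = 0.71·0.606 + 0.07·0.863 + 0.22·0.881 = 0.43026 + 0.06041 + 0.19382 = 0.68449
P(G|C) = 0.15·0.394 + 0.23·0.663 + 0.62·0.852 = 0.0591 + 0.15249 + 0.52824 = 0.73983
Then overall,
P(G) = 0.81·0.78405 + 0.08·0.68449 + 0.11·0.73983
      = 0.6350805 + 0.0547592 + 0.0813813 = 0.771221

0.7712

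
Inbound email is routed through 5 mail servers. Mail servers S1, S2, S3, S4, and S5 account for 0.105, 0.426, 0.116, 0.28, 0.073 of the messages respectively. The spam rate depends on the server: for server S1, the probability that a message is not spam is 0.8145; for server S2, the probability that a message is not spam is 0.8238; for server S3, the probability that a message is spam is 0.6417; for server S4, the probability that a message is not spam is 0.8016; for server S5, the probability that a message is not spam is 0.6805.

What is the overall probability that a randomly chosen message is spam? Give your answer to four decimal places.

0.2479

P(S|S1) = 1 − 0.8145 = 0.1855.
P(S|S2) = 1 − 0.8238 = 0.1762.
P(S|S4) = 1 − 0.8016 = 0.1984.
P(S|S5) = 1 − 0.6805 = 0.3195.
P(S) = P(S|S1)·P(S1) + P(S|S2)·P(S2) + P(S|S3)·P(S3) + P(S|S4)·P(S4) + P(S|S5)·P(S5)
      = 0.1855·0.105 + 0.1762·0.426 + 0.6417·0.116 + 0.1984·0.28 + 0.3195·0.073
      = 0.0194775 + 0.0750612 + 0.0744372 + 0.055552 + 0.0233235 = 0.2478514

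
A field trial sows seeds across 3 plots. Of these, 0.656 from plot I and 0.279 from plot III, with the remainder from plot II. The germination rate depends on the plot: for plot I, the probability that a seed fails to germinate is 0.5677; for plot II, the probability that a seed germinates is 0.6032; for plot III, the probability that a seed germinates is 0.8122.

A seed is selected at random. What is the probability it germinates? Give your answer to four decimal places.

0.5494

P(II) = 1 − (0.656 + 0.279) = 0.065.
P(G|I) = 1 − 0.5677 = 0.4323.
P(G) = P(G|I)·P(I) + P(G|II)·P(II) + P(G|III)·P(III)
      = 0.4323·0.656 + 0.6032·0.065 + 0.8122·0.279
      = 0.2835888 + 0.039208 + 0.2266038 = 0.5494006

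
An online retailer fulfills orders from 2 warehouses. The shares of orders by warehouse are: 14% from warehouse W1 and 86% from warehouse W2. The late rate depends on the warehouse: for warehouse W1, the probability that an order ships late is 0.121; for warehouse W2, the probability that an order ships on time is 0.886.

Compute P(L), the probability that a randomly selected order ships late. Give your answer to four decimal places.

P(L) ≈ 0.1150

P(L|W2) = 1 − 0.886 = 0.114.
P(L) = P(L|W1)·P(W1) + P(L|W2)·P(W2)
      = 0.121·0.14 + 0.114·0.86
      = 0.01694 + 0.09804 = 0.11498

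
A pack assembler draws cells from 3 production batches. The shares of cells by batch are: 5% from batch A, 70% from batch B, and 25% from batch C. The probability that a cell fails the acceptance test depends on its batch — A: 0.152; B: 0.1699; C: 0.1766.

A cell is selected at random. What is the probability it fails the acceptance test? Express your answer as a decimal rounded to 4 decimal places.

0.1707

P(F) = P(F|A)·P(A) + P(F|B)·P(B) + P(F|C)·P(C)
      = 0.152·0.05 + 0.1699·0.7 + 0.1766·0.25
      = 0.0076 + 0.11893 + 0.04415 = 0.17068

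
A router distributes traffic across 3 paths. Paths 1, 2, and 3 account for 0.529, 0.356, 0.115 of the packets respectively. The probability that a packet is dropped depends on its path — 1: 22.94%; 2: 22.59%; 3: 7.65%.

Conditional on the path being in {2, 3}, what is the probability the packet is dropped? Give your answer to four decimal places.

P(L|S) ≈ 0.1894

Let S = {2, 3}.
P(S) = 0.356 + 0.115 = 0.471.
P(L ∩ S) = 0.2259·0.356 + 0.0765·0.115 = 0.0804204 + 0.0087975 = 0.0892179.
P(L | S) = 0.0892179 / 0.471 = 0.189422…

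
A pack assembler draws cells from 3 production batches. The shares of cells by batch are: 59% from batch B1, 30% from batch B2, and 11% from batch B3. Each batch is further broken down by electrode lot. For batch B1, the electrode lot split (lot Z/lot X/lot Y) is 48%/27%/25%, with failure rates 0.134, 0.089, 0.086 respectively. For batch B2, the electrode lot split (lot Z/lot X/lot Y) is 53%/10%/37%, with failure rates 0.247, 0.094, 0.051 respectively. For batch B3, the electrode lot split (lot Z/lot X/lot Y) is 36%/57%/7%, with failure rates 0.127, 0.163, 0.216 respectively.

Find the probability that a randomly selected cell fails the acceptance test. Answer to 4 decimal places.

0.1295

P(F|B1) = 0.48·0.134 + 0.27·0.089 + 0.25·0.086 = 0.06432 + 0.02403 + 0.0215 = 0.10985
P(F|B2) = 0.53·0.247 + 0.1·0.094 + 0.37·0.051 = 0.13091 + 0.0094 + 0.01887 = 0.15918
P(F|B3) = 0.36·0.127 + 0.57·0.163 + 0.07·0.216 = 0.04572 + 0.09291 + 0.01512 = 0.15375
Then overall,
P(F) = 0.59·0.10985 + 0.3·0.15918 + 0.11·0.15375
      = 0.0648115 + 0.047754 + 0.0169125 = 0.129478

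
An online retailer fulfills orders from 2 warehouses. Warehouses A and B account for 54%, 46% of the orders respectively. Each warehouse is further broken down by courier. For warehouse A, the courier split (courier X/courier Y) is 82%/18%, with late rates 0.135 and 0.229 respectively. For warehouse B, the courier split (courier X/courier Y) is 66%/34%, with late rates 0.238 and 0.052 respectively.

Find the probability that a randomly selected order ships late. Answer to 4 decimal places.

0.1624

P(L|A) = 0.82·0.135 + 0.18·0.229 = 0.1107 + 0.04122 = 0.15192
P(L|B) = 0.66·0.238 + 0.34·0.052 = 0.15708 + 0.01768 = 0.17476
Then overall,
P(L) = 0.54·0.15192 + 0.46·0.17476
      = 0.0820368 + 0.0803896 = 0.1624264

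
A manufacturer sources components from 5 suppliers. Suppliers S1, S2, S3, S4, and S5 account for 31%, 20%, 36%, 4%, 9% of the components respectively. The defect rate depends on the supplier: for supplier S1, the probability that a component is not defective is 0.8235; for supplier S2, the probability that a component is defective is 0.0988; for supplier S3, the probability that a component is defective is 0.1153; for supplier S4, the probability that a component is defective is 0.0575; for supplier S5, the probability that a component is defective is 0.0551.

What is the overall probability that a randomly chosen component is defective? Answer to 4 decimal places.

P(D|S1) = 1 − 0.8235 = 0.1765.
P(D) = P(D|S1)·P(S1) + P(D|S2)·P(S2) + P(D|S3)·P(S3) + P(D|S4)·P(S4) + P(D|S5)·P(S5)
      = 0.1765·0.31 + 0.0988·0.2 + 0.1153·0.36 + 0.0575·0.04 + 0.0551·0.09
      = 0.054715 + 0.01976 + 0.041508 + 0.0023 + 0.004959 = 0.123242

0.1232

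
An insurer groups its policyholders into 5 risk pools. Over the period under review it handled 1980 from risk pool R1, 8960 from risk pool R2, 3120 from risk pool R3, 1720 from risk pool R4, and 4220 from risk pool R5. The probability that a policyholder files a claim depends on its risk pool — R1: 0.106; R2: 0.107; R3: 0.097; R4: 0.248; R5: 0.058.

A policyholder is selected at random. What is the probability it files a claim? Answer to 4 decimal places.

P(C) ≈ 0.1071

Total: 1980 + 8960 + 3120 + 1720 + 4220 = 20000.
P(R1) = 1980/20000 = 0.099. P(R2) = 8960/20000 = 0.448. P(R3) = 3120/20000 = 0.156. P(R4) = 1720/20000 = 0.086. P(R5) = 4220/20000 = 0.211.
P(C) = P(C|R1)·P(R1) + P(C|R2)·P(R2) + P(C|R3)·P(R3) + P(C|R4)·P(R4) + P(C|R5)·P(R5)
      = 0.106·0.099 + 0.107·0.448 + 0.097·0.156 + 0.248·0.086 + 0.058·0.211
      = 0.010494 + 0.047936 + 0.015132 + 0.021328 + 0.012238 = 0.107128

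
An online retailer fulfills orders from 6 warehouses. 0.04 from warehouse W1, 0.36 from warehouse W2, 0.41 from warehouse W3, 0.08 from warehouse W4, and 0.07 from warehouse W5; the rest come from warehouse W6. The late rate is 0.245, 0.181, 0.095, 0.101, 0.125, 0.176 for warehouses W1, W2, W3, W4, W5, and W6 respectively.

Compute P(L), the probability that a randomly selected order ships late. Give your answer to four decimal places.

P(W6) = 1 − (0.04 + 0.36 + 0.41 + 0.08 + 0.07) = 0.04.
P(L) = P(L|W1)·P(W1) + P(L|W2)·P(W2) + P(L|W3)·P(W3) + P(L|W4)·P(W4) + P(L|W5)·P(W5) + P(L|W6)·P(W6)
      = 0.245·0.04 + 0.181·0.36 + 0.095·0.41 + 0.101·0.08 + 0.125·0.07 + 0.176·0.04
      = 0.0098 + 0.06516 + 0.03895 + 0.00808 + 0.00875 + 0.00704 = 0.13778

P(L) ≈ 0.1378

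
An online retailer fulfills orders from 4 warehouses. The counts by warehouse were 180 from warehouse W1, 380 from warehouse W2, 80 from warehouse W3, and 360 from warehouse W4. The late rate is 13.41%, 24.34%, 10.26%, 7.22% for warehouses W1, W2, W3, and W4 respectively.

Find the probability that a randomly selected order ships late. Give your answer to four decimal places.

Total: 180 + 380 + 80 + 360 = 1000.
P(W1) = 180/1000 = 0.18. P(W2) = 380/1000 = 0.38. P(W3) = 80/1000 = 0.08. P(W4) = 360/1000 = 0.36.
P(L) = P(L|W1)·P(W1) + P(L|W2)·P(W2) + P(L|W3)·P(W3) + P(L|W4)·P(W4)
      = 0.1341·0.18 + 0.2434·0.38 + 0.1026·0.08 + 0.0722·0.36
      = 0.024138 + 0.092492 + 0.008208 + 0.025992 = 0.15083

P(L) ≈ 0.1508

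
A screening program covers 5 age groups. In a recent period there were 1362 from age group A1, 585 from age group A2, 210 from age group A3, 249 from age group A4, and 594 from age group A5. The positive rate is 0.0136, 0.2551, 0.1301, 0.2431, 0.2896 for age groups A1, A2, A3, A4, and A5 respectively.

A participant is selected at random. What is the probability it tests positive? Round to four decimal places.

Total: 1362 + 585 + 210 + 249 + 594 = 3000.
P(A1) = 1362/3000 = 0.454. P(A2) = 585/3000 = 0.195. P(A3) = 210/3000 = 0.07. P(A4) = 249/3000 = 0.083. P(A5) = 594/3000 = 0.198.
P(T) = P(T|A1)·P(A1) + P(T|A2)·P(A2) + P(T|A3)·P(A3) + P(T|A4)·P(A4) + P(T|A5)·P(A5)
      = 0.0136·0.454 + 0.2551·0.195 + 0.1301·0.07 + 0.2431·0.083 + 0.2896·0.198
      = 0.0061744 + 0.0497445 + 0.009107 + 0.0201773 + 0.0573408 = 0.142544

0.1425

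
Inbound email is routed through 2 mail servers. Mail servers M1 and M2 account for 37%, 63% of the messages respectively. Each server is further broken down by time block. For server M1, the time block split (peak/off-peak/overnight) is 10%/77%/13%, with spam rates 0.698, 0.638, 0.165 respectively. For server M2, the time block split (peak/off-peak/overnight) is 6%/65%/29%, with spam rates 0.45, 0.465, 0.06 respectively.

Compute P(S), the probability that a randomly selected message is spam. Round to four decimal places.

P(S|M1) = 0.1·0.698 + 0.77·0.638 + 0.13·0.165 = 0.0698 + 0.49126 + 0.02145 = 0.58251
P(S|M2) = 0.06·0.45 + 0.65·0.465 + 0.29·0.06 = 0.027 + 0.30225 + 0.0174 = 0.34665
Then overall,
P(S) = 0.37·0.58251 + 0.63·0.34665
      = 0.2155287 + 0.2183895 = 0.4339182

0.4339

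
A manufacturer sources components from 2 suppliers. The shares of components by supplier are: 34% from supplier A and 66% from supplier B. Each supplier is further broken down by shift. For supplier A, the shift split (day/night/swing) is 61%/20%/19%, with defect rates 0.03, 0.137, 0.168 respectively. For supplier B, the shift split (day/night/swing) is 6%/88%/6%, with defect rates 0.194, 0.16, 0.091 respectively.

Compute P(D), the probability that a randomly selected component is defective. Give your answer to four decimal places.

P(D|A) = 0.61·0.03 + 0.2·0.137 + 0.19·0.168 = 0.0183 + 0.0274 + 0.03192 = 0.07762
P(D|B) = 0.06·0.194 + 0.88·0.16 + 0.06·0.091 = 0.01164 + 0.1408 + 0.00546 = 0.1579
Then overall,
P(D) = 0.34·0.07762 + 0.66·0.1579
      = 0.0263908 + 0.104214 = 0.1306048

0.1306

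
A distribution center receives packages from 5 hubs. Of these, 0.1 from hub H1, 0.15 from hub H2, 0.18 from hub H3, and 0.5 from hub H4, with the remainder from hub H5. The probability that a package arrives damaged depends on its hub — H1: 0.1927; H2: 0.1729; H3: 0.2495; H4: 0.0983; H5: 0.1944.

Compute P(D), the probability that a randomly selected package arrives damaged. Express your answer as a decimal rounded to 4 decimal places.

P(H5) = 1 − (0.1 + 0.15 + 0.18 + 0.5) = 0.07.
P(D) = P(D|H1)·P(H1) + P(D|H2)·P(H2) + P(D|H3)·P(H3) + P(D|H4)·P(H4) + P(D|H5)·P(H5)
      = 0.1927·0.1 + 0.1729·0.15 + 0.2495·0.18 + 0.0983·0.5 + 0.1944·0.07
      = 0.01927 + 0.025935 + 0.04491 + 0.04915 + 0.013608 = 0.152873

P(D) ≈ 0.1529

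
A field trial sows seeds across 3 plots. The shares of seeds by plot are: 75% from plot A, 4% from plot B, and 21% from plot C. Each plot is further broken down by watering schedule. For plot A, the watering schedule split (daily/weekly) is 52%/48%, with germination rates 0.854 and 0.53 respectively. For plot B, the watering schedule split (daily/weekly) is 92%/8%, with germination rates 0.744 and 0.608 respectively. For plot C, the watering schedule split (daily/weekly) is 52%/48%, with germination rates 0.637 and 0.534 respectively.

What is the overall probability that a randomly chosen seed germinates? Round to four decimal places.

P(G|A) = 0.52·0.854 + 0.48·0.53 = 0.44408 + 0.2544 = 0.69848
P(G|B) = 0.92·0.744 + 0.08·0.608 = 0.68448 + 0.04864 = 0.73312
P(G|C) = 0.52·0.637 + 0.48·0.534 = 0.33124 + 0.25632 = 0.58756
Then overall,
P(G) = 0.75·0.69848 + 0.04·0.73312 + 0.21·0.58756
      = 0.52386 + 0.0293248 + 0.1233876 = 0.6765724

P(G) ≈ 0.6766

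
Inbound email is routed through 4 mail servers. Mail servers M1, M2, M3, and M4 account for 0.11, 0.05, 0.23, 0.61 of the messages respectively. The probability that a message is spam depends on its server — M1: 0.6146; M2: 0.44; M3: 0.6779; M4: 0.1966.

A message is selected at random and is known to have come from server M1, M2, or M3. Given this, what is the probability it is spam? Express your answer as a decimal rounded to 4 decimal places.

Let J = {M1, M2, M3}.
P(J) = 0.11 + 0.05 + 0.23 = 0.39.
P(S ∩ J) = 0.6146·0.11 + 0.44·0.05 + 0.6779·0.23 = 0.067606 + 0.022 + 0.155917 = 0.245523.
P(S | J) = 0.245523 / 0.39 = 0.629546…

0.6295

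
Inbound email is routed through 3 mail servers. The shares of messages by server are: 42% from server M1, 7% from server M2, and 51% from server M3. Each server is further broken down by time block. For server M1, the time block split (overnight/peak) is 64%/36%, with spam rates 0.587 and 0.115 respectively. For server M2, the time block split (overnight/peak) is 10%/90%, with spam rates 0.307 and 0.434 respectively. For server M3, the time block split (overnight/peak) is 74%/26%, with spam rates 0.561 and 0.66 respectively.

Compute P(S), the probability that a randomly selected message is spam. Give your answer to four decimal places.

P(S|M1) = 0.64·0.587 + 0.36·0.115 = 0.37568 + 0.0414 = 0.41708
P(S|M2) = 0.1·0.307 + 0.9·0.434 = 0.0307 + 0.3906 = 0.4213
P(S|M3) = 0.74·0.561 + 0.26·0.66 = 0.41514 + 0.1716 = 0.58674
By total probability over the outer partition,
P(S) = 0.42·0.41708 + 0.07·0.4213 + 0.51·0.58674
      = 0.1751736 + 0.029491 + 0.2992374 = 0.503902

0.5039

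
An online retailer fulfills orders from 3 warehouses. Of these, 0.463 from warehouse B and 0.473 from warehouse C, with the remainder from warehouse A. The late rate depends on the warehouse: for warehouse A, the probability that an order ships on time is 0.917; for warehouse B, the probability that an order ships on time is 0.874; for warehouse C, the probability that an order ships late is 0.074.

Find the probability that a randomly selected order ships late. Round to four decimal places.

0.0987

P(A) = 1 − (0.463 + 0.473) = 0.064.
P(L|A) = 1 − 0.917 = 0.083.
P(L|B) = 1 − 0.874 = 0.126.
By the law of total probability,
P(L) = P(L|A)·P(A) + P(L|B)·P(B) + P(L|C)·P(C)
      = 0.083·0.064 + 0.126·0.463 + 0.074·0.473
      = 0.005312 + 0.058338 + 0.035002 = 0.098652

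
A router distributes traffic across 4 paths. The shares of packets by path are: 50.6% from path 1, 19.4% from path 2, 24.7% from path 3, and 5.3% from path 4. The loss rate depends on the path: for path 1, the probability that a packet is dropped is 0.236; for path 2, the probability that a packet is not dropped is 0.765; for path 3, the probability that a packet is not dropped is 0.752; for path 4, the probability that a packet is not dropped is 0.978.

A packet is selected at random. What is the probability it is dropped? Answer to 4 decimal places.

P(L|2) = 1 − 0.765 = 0.235.
P(L|3) = 1 − 0.752 = 0.248.
P(L|4) = 1 − 0.978 = 0.022.
By the law of total probability,
P(L) = P(L|1)·P(1) + P(L|2)·P(2) + P(L|3)·P(3) + P(L|4)·P(4)
      = 0.236·0.506 + 0.235·0.194 + 0.248·0.247 + 0.022·0.053
      = 0.119416 + 0.04559 + 0.061256 + 0.001166 = 0.227428

0.2274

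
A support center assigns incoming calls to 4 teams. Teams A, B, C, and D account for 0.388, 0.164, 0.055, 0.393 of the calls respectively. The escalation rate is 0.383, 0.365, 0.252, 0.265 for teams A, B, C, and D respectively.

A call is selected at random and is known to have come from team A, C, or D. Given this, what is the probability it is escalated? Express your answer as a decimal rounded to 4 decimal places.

Let S = {A, C, D}.
P(S) = 0.388 + 0.055 + 0.393 = 0.836.
P(E ∩ S) = 0.383·0.388 + 0.252·0.055 + 0.265·0.393 = 0.148604 + 0.01386 + 0.104145 = 0.266609.
P(E | S) = 0.266609 / 0.836 = 0.318910…

0.3189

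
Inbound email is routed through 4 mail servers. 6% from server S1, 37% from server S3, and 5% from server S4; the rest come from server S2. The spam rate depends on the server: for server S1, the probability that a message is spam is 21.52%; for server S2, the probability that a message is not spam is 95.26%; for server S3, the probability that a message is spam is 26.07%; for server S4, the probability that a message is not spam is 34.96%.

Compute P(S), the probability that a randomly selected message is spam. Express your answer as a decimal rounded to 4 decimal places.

P(S2) = 1 − (0.06 + 0.37 + 0.05) = 0.52.
P(S|S2) = 1 − 0.9526 = 0.0474.
P(S|S4) = 1 − 0.3496 = 0.6504.
P(S) = P(S|S1)·P(S1) + P(S|S2)·P(S2) + P(S|S3)·P(S3) + P(S|S4)·P(S4)
      = 0.2152·0.06 + 0.0474·0.52 + 0.2607·0.37 + 0.6504·0.05
      = 0.012912 + 0.024648 + 0.096459 + 0.03252 = 0.166539

0.1665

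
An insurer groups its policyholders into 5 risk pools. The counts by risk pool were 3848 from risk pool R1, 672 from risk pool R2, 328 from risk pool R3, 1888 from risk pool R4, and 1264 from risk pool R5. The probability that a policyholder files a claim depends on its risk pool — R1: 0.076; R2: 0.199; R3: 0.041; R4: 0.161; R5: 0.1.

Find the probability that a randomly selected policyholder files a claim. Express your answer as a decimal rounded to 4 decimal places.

Total: 3848 + 672 + 328 + 1888 + 1264 = 8000.
P(R1) = 3848/8000 = 0.481. P(R2) = 672/8000 = 0.084. P(R3) = 328/8000 = 0.041. P(R4) = 1888/8000 = 0.236. P(R5) = 1264/8000 = 0.158.
P(C) = P(C|R1)·P(R1) + P(C|R2)·P(R2) + P(C|R3)·P(R3) + P(C|R4)·P(R4) + P(C|R5)·P(R5)
      = 0.076·0.481 + 0.199·0.084 + 0.041·0.041 + 0.161·0.236 + 0.1·0.158
      = 0.036556 + 0.016716 + 0.001681 + 0.037996 + 0.0158 = 0.108749

0.1087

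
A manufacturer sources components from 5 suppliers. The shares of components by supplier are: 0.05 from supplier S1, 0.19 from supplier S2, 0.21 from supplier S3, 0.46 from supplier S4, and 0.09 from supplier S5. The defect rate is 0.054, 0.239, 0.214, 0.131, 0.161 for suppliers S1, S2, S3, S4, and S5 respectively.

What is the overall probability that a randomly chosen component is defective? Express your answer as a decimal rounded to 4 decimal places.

By the law of total probability,
P(D) = P(D|S1)·P(S1) + P(D|S2)·P(S2) + P(D|S3)·P(S3) + P(D|S4)·P(S4) + P(D|S5)·P(S5)
      = 0.054·0.05 + 0.239·0.19 + 0.214·0.21 + 0.131·0.46 + 0.161·0.09
      = 0.0027 + 0.04541 + 0.04494 + 0.06026 + 0.01449 = 0.1678

0.1678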